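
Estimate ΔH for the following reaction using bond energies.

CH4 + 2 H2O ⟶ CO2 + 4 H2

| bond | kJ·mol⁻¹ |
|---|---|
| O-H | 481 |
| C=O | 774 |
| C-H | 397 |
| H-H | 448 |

Bonds broken (reactants):
  C-H: 4 × 397 = 1588
  O-H: 4 × 481 = 1924
  Σ(broken) = 3512 kJ
Bonds formed (products):
  C=O: 2 × 774 = 1548
  H-H: 4 × 448 = 1792
  Σ(formed) = 3340 kJ
ΔH = Σ(broken) − Σ(formed) = 3512 − 3340 = +172 kJ

ΔH ≈ +172 kJ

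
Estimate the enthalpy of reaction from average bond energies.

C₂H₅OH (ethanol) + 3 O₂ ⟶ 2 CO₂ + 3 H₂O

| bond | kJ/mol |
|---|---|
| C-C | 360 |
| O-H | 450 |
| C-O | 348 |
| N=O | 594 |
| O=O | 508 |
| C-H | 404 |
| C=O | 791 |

ΔH ≈ −1162 kJ

Bonds broken (reactants):
  C-C: 1 × 360 = 360
  C-H: 5 × 404 = 2020
  C-O: 1 × 348 = 348
  O-H: 1 × 450 = 450
  O=O: 3 × 508 = 1524
  Σ(broken) = 4702 kJ
Bonds formed (products):
  C=O: 4 × 791 = 3164
  O-H: 6 × 450 = 2700
  Σ(formed) = 5864 kJ
ΔH = Σ(broken) − Σ(formed) = 4702 − 5864 = −1162 kJ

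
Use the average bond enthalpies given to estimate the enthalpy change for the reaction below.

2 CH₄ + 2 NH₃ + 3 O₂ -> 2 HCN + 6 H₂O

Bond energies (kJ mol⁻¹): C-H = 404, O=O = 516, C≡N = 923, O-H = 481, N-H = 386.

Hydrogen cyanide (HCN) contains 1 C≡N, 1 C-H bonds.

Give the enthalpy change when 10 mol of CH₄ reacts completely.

Bonds broken (reactants):
  C-H: 8 × 404 = 3232
  N-H: 6 × 386 = 2316
  O=O: 3 × 516 = 1548
  Σ(broken) = 7096 kJ
Bonds formed (products):
  C≡N: 2 × 923 = 1846
  C-H: 2 × 404 = 808
  O-H: 12 × 481 = 5772
  Σ(formed) = 8426 kJ
ΔH = Σ(broken) − Σ(formed) = 7096 − 8426 = −1330 kJ
For 5× the reaction as written: 5 × (−1330) = −6650 kJ

ΔH = −6650 kJ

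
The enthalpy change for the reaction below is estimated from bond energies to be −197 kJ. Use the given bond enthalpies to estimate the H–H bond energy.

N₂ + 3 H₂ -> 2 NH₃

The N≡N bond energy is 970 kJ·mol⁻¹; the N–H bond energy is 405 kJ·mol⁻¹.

Let D be the H–H bond energy.
Σ(broken) = 3×D + 1×970 = 970 + 3D
Σ(formed) = 6×405 = 2430
ΔH = Σ(broken) − Σ(formed) = (970 + 3D) − (2430) = −1460 + 3D
Setting this equal to −197 kJ gives 3D = 1263, so D = 421 kJ/mol.

D(H–H) ≈ 421 kJ/mol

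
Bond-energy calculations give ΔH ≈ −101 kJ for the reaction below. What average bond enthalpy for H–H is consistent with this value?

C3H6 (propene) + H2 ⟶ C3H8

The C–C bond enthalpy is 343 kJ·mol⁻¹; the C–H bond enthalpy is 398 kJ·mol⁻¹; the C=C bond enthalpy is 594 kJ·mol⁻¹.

D(H–H) ≈ 444 kJ/mol

Let D be the H–H bond energy.
Σ(broken) = 1×343 + 6×398 + 1×594 + 1×D = 3325 + D
Σ(formed) = 2×343 + 8×398 = 3870
ΔH = Σ(broken) − Σ(formed) = (3325 + D) − (3870) = −545 + D
Setting this equal to −101 kJ gives D = 444 kJ/mol.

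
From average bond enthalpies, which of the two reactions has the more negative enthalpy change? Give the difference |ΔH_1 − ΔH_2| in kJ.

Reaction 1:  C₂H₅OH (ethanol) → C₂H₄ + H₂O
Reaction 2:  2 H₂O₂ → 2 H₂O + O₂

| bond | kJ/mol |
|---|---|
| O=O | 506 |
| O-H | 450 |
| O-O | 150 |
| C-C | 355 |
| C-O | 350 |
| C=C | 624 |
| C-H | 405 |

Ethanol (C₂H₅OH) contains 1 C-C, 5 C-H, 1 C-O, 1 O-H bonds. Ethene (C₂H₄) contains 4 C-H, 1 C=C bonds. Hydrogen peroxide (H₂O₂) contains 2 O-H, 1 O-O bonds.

Reaction 2, by 242 kJ

Reaction 1:
  Bonds broken (reactants):
    C-C: 1 × 355 = 355
    C-H: 5 × 405 = 2025
    C-O: 1 × 350 = 350
    O-H: 1 × 450 = 450
    Σ(broken) = 3180 kJ
  Bonds formed (products):
    C-H: 4 × 405 = 1620
    C=C: 1 × 624 = 624
    O-H: 2 × 450 = 900
    Σ(formed) = 3144 kJ
  ΔH_1 = 3180 − 3144 = +36 kJ
Reaction 2:
  Bonds broken (reactants):
    O-H: 4 × 450 = 1800
    O-O: 2 × 150 = 300
    Σ(broken) = 2100 kJ
  Bonds formed (products):
    O-H: 4 × 450 = 1800
    O=O: 1 × 506 = 506
    Σ(formed) = 2306 kJ
  ΔH_2 = 2100 − 2306 = −206 kJ
ΔH_1 − ΔH_2 = +242 kJ, so reaction 2 has the more negative ΔH; |ΔH_1 − ΔH_2| = 242 kJ.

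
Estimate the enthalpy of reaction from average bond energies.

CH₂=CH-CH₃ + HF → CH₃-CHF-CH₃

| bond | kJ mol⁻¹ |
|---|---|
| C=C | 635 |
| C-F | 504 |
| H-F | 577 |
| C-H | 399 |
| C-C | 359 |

Bonds broken (reactants):
  C-C: 1 × 359 = 359
  C-H: 6 × 399 = 2394
  C=C: 1 × 635 = 635
  H-F: 1 × 577 = 577
  Σ(broken) = 3965 kJ
Bonds formed (products):
  C-C: 2 × 359 = 718
  C-F: 1 × 504 = 504
  C-H: 7 × 399 = 2793
  Σ(formed) = 4015 kJ
ΔH = Σ(broken) − Σ(formed) = 3965 − 4015 = −50 kJ

ΔH ≈ −50 kJ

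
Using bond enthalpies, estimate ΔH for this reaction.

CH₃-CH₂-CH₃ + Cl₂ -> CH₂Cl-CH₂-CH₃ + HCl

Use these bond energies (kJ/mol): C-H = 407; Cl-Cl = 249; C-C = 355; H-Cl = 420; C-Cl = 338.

Bonds broken (reactants):
  C-C: 2 × 355 = 710
  C-H: 8 × 407 = 3256
  Cl-Cl: 1 × 249 = 249
  Σ(broken) = 4215 kJ
Bonds formed (products):
  C-C: 2 × 355 = 710
  C-Cl: 1 × 338 = 338
  C-H: 7 × 407 = 2849
  H-Cl: 1 × 420 = 420
  Σ(formed) = 4317 kJ
ΔH = Σ(broken) − Σ(formed) = 4215 − 4317 = −102 kJ

ΔH ≈ −102 kJ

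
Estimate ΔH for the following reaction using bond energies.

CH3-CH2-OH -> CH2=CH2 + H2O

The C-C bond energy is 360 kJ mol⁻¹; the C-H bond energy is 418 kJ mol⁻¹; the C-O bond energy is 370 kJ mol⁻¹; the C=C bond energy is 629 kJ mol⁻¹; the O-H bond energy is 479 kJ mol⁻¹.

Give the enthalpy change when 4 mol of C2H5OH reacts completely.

Bonds broken (reactants):
  C-C: 1 × 360 = 360
  C-H: 5 × 418 = 2090
  C-O: 1 × 370 = 370
  O-H: 1 × 479 = 479
  Σ(broken) = 3299 kJ
Bonds formed (products):
  C-H: 4 × 418 = 1672
  C=C: 1 × 629 = 629
  O-H: 2 × 479 = 958
  Σ(formed) = 3259 kJ
ΔH = Σ(broken) − Σ(formed) = 3299 − 3259 = +40 kJ
For 4× the reaction as written: 4 × (+40) = +160 kJ

ΔH = +160 kJ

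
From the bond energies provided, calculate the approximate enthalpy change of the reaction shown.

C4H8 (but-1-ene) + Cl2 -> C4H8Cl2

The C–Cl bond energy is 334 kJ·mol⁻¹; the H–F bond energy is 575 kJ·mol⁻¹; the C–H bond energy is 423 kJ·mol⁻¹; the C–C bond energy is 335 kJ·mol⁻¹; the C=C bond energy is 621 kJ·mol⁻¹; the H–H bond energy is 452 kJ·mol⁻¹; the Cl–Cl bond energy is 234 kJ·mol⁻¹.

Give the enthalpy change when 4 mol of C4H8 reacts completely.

ΔH = −592 kJ

Bonds broken (reactants):
  C–C: 2 × 335 = 670
  C–H: 8 × 423 = 3384
  C=C: 1 × 621 = 621
  Cl–Cl: 1 × 234 = 234
  Σ(broken) = 4909 kJ
Bonds formed (products):
  C–C: 3 × 335 = 1005
  C–Cl: 2 × 334 = 668
  C–H: 8 × 423 = 3384
  Σ(formed) = 5057 kJ
ΔH = Σ(broken) − Σ(formed) = 4909 − 5057 = −148 kJ
For 4× the reaction as written: 4 × (−148) = −592 kJ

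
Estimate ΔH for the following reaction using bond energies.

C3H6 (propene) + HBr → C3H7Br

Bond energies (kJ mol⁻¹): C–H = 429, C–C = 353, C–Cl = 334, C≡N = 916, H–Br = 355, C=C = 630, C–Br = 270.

Bonds broken (reactants):
  C–C: 1 × 353 = 353
  C–H: 6 × 429 = 2574
  C=C: 1 × 630 = 630
  H–Br: 1 × 355 = 355
  Σ(broken) = 3912 kJ
Bonds formed (products):
  C–Br: 1 × 270 = 270
  C–C: 2 × 353 = 706
  C–H: 7 × 429 = 3003
  Σ(formed) = 3979 kJ
ΔH = Σ(broken) − Σ(formed) = 3912 − 3979 = −67 kJ

ΔH ≈ −67 kJ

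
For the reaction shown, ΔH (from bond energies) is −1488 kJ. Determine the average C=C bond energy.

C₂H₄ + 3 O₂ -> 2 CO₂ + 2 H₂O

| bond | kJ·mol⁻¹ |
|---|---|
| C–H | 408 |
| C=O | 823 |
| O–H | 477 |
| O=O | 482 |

D(C=C) ≈ 634 kJ/mol

Let D be the C=C bond energy.
Σ(broken) = 4×408 + 1×D + 3×482 = 3078 + D
Σ(formed) = 4×823 + 4×477 = 5200
ΔH = Σ(broken) − Σ(formed) = (3078 + D) − (5200) = −2122 + D
Setting this equal to −1488 kJ gives D = 634 kJ/mol.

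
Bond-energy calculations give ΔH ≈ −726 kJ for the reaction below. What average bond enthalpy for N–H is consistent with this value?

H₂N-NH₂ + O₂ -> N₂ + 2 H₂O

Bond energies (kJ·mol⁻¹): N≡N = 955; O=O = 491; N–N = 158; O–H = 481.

Let D be the N–H bond energy.
Σ(broken) = 4×D + 1×158 + 1×491 = 649 + 4D
Σ(formed) = 1×955 + 4×481 = 2879
ΔH = Σ(broken) − Σ(formed) = (649 + 4D) − (2879) = −2230 + 4D
Setting this equal to −726 kJ gives 4D = 1504, so D = 376 kJ/mol.

D(N–H) ≈ 376 kJ/mol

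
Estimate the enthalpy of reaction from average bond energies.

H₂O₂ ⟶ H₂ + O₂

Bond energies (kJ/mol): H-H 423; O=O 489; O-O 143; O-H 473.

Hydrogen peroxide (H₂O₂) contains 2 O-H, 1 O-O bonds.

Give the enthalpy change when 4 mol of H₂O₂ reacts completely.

Bonds broken (reactants):
  O-H: 2 × 473 = 946
  O-O: 1 × 143 = 143
  Σ(broken) = 1089 kJ
Bonds formed (products):
  H-H: 1 × 423 = 423
  O=O: 1 × 489 = 489
  Σ(formed) = 912 kJ
ΔH = Σ(broken) − Σ(formed) = 1089 − 912 = +177 kJ
For 4× the reaction as written: 4 × (+177) = +708 kJ

ΔH = +708 kJ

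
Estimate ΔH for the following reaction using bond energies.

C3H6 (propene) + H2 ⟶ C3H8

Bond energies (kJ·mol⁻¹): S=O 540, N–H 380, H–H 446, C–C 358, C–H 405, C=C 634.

Bonds broken (reactants):
  C–C: 1 × 358 = 358
  C–H: 6 × 405 = 2430
  C=C: 1 × 634 = 634
  H–H: 1 × 446 = 446
  Σ(broken) = 3868 kJ
Bonds formed (products):
  C–C: 2 × 358 = 716
  C–H: 8 × 405 = 3240
  Σ(formed) = 3956 kJ
ΔH = Σ(broken) − Σ(formed) = 3868 − 3956 = −88 kJ

ΔH ≈ −88 kJ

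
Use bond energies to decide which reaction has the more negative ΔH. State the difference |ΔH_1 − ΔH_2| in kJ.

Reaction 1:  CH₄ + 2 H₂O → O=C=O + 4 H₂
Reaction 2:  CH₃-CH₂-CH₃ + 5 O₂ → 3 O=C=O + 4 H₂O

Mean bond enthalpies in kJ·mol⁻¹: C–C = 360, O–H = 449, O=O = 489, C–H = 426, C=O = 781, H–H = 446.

Reaction 2, by 1859 kJ

Reaction 1:
  Bonds broken (reactants):
    C–H: 4 × 426 = 1704
    O–H: 4 × 449 = 1796
    Σ(broken) = 3500 kJ
  Bonds formed (products):
    C=O: 2 × 781 = 1562
    H–H: 4 × 446 = 1784
    Σ(formed) = 3346 kJ
  ΔH_1 = 3500 − 3346 = +154 kJ
Reaction 2:
  Bonds broken (reactants):
    C–C: 2 × 360 = 720
    C–H: 8 × 426 = 3408
    O=O: 5 × 489 = 2445
    Σ(broken) = 6573 kJ
  Bonds formed (products):
    C=O: 6 × 781 = 4686
    O–H: 8 × 449 = 3592
    Σ(formed) = 8278 kJ
  ΔH_2 = 6573 − 8278 = −1705 kJ
ΔH_1 − ΔH_2 = +1859 kJ, so reaction 2 has the more negative ΔH; |ΔH_1 − ΔH_2| = 1859 kJ.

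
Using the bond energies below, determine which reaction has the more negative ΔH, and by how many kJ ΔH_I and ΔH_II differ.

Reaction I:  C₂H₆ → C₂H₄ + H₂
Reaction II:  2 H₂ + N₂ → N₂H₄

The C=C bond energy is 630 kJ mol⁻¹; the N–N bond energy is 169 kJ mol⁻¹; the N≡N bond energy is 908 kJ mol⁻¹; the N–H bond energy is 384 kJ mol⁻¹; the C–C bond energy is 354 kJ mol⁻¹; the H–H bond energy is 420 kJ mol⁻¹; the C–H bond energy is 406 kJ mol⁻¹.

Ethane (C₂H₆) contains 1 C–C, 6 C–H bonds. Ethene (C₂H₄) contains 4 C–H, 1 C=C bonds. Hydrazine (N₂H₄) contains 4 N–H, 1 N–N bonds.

Reaction II, by 73 kJ

Reaction I:
  Bonds broken (reactants):
    C–C: 1 × 354 = 354
    C–H: 6 × 406 = 2436
    Σ(broken) = 2790 kJ
  Bonds formed (products):
    C–H: 4 × 406 = 1624
    C=C: 1 × 630 = 630
    H–H: 1 × 420 = 420
    Σ(formed) = 2674 kJ
  ΔH_I = 2790 − 2674 = +116 kJ
Reaction II:
  Bonds broken (reactants):
    H–H: 2 × 420 = 840
    N≡N: 1 × 908 = 908
    Σ(broken) = 1748 kJ
  Bonds formed (products):
    N–H: 4 × 384 = 1536
    N–N: 1 × 169 = 169
    Σ(formed) = 1705 kJ
  ΔH_II = 1748 − 1705 = +43 kJ
ΔH_I − ΔH_II = +73 kJ, so reaction II has the more negative ΔH; |ΔH_I − ΔH_II| = 73 kJ.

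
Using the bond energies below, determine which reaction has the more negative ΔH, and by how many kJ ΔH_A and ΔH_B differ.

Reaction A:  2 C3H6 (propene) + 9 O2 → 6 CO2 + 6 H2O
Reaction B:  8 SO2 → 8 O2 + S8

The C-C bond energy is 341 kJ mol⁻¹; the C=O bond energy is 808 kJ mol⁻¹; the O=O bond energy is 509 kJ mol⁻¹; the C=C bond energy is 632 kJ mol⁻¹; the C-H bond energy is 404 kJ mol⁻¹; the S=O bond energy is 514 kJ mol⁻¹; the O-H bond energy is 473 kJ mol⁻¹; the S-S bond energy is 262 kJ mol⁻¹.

Reaction A:
  Bonds broken (reactants):
    C-C: 2 × 341 = 682
    C-H: 12 × 404 = 4848
    C=C: 2 × 632 = 1264
    O=O: 9 × 509 = 4581
    Σ(broken) = 11375 kJ
  Bonds formed (products):
    C=O: 12 × 808 = 9696
    O-H: 12 × 473 = 5676
    Σ(formed) = 15372 kJ
  ΔH_A = 11375 − 15372 = −3997 kJ
Reaction B:
  Bonds broken (reactants):
    S=O: 16 × 514 = 8224
    Σ(broken) = 8224 kJ
  Bonds formed (products):
    O=O: 8 × 509 = 4072
    S-S: 8 × 262 = 2096
    Σ(formed) = 6168 kJ
  ΔH_B = 8224 − 6168 = +2056 kJ
ΔH_A − ΔH_B = −6053 kJ, so reaction A has the more negative ΔH; |ΔH_A − ΔH_B| = 6053 kJ.

Reaction A, by 6053 kJ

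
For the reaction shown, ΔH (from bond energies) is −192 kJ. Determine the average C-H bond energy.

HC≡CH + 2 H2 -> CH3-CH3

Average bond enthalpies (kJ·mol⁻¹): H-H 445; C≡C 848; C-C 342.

Let D be the C-H bond energy.
Σ(broken) = 1×848 + 2×D + 2×445 = 1738 + 2D
Σ(formed) = 1×342 + 6×D = 342 + 6D
ΔH = Σ(broken) − Σ(formed) = (1738 + 2D) − (342 + 6D) = +1396 − 4D
Setting this equal to −192 kJ gives 4D = 1588, so D = 397 kJ/mol.

D(C-H) ≈ 397 kJ/mol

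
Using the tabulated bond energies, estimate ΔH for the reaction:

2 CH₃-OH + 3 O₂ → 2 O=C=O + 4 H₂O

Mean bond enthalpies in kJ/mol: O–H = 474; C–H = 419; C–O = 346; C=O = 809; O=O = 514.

ΔH ≈ −1332 kJ

Bonds broken (reactants):
  C–H: 6 × 419 = 2514
  C–O: 2 × 346 = 692
  O–H: 2 × 474 = 948
  O=O: 3 × 514 = 1542
  Σ(broken) = 5696 kJ
Bonds formed (products):
  C=O: 4 × 809 = 3236
  O–H: 8 × 474 = 3792
  Σ(formed) = 7028 kJ
ΔH = Σ(broken) − Σ(formed) = 5696 − 7028 = −1332 kJ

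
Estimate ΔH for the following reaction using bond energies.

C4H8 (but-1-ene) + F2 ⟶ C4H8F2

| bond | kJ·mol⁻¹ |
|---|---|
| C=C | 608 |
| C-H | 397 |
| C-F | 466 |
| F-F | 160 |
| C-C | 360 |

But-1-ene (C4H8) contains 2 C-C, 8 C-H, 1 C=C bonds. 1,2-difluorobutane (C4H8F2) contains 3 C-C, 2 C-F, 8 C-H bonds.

Bonds broken (reactants):
  C-C: 2 × 360 = 720
  C-H: 8 × 397 = 3176
  C=C: 1 × 608 = 608
  F-F: 1 × 160 = 160
  Σ(broken) = 4664 kJ
Bonds formed (products):
  C-C: 3 × 360 = 1080
  C-F: 2 × 466 = 932
  C-H: 8 × 397 = 3176
  Σ(formed) = 5188 kJ
ΔH = Σ(broken) − Σ(formed) = 4664 − 5188 = −524 kJ

ΔH ≈ −524 kJ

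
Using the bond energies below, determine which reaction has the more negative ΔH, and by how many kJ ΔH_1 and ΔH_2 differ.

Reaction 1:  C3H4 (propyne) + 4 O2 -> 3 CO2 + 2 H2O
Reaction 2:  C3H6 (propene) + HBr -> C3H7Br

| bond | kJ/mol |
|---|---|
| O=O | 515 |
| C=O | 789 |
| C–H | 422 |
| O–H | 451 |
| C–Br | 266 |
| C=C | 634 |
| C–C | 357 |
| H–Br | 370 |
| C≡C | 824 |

Reaction 1:
  Bonds broken (reactants):
    C≡C: 1 × 824 = 824
    C–C: 1 × 357 = 357
    C–H: 4 × 422 = 1688
    O=O: 4 × 515 = 2060
    Σ(broken) = 4929 kJ
  Bonds formed (products):
    C=O: 6 × 789 = 4734
    O–H: 4 × 451 = 1804
    Σ(formed) = 6538 kJ
  ΔH_1 = 4929 − 6538 = −1609 kJ
Reaction 2:
  Bonds broken (reactants):
    C–C: 1 × 357 = 357
    C–H: 6 × 422 = 2532
    C=C: 1 × 634 = 634
    H–Br: 1 × 370 = 370
    Σ(broken) = 3893 kJ
  Bonds formed (products):
    C–Br: 1 × 266 = 266
    C–C: 2 × 357 = 714
    C–H: 7 × 422 = 2954
    Σ(formed) = 3934 kJ
  ΔH_2 = 3893 − 3934 = −41 kJ
ΔH_1 − ΔH_2 = −1568 kJ, so reaction 1 has the more negative ΔH; |ΔH_1 − ΔH_2| = 1568 kJ.

Reaction 1, by 1568 kJ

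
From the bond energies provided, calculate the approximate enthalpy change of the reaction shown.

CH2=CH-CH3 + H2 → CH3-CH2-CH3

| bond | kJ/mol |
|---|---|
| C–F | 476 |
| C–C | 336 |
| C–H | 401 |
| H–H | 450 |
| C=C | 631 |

Bonds broken (reactants):
  C–C: 1 × 336 = 336
  C–H: 6 × 401 = 2406
  C=C: 1 × 631 = 631
  H–H: 1 × 450 = 450
  Σ(broken) = 3823 kJ
Bonds formed (products):
  C–C: 2 × 336 = 672
  C–H: 8 × 401 = 3208
  Σ(formed) = 3880 kJ
ΔH = Σ(broken) − Σ(formed) = 3823 − 3880 = −57 kJ

ΔH ≈ −57 kJ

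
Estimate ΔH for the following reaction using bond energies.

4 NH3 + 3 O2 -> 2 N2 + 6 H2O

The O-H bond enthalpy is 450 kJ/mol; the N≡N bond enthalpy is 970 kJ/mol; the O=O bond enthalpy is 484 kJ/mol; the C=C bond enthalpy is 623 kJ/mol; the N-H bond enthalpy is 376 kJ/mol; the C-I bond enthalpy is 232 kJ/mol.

ΔH ≈ −1376 kJ

Bonds broken (reactants):
  N-H: 12 × 376 = 4512
  O=O: 3 × 484 = 1452
  Σ(broken) = 5964 kJ
Bonds formed (products):
  N≡N: 2 × 970 = 1940
  O-H: 12 × 450 = 5400
  Σ(formed) = 7340 kJ
ΔH = Σ(broken) − Σ(formed) = 5964 − 7340 = −1376 kJ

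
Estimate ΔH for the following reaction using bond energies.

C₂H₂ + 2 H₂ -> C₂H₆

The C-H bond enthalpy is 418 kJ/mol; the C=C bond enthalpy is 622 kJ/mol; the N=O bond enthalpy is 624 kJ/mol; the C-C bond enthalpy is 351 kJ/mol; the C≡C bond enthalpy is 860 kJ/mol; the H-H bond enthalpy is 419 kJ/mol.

ΔH ≈ −325 kJ

Bonds broken (reactants):
  C≡C: 1 × 860 = 860
  C-H: 2 × 418 = 836
  H-H: 2 × 419 = 838
  Σ(broken) = 2534 kJ
Bonds formed (products):
  C-C: 1 × 351 = 351
  C-H: 6 × 418 = 2508
  Σ(formed) = 2859 kJ
ΔH = Σ(broken) − Σ(formed) = 2534 − 2859 = −325 kJ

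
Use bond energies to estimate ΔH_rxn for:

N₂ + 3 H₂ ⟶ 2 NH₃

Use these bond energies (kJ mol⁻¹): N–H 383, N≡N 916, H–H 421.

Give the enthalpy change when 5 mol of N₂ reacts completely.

ΔH = −595 kJ

Bonds broken (reactants):
  H–H: 3 × 421 = 1263
  N≡N: 1 × 916 = 916
  Σ(broken) = 2179 kJ
Bonds formed (products):
  N–H: 6 × 383 = 2298
  Σ(formed) = 2298 kJ
ΔH = Σ(broken) − Σ(formed) = 2179 − 2298 = −119 kJ
For 5× the reaction as written: 5 × (−119) = −595 kJ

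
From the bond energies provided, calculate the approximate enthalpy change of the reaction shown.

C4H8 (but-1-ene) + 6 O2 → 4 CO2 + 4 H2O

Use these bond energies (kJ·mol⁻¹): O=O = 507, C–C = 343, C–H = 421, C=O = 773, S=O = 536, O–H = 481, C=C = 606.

ΔH ≈ −2330 kJ

Bonds broken (reactants):
  C–C: 2 × 343 = 686
  C–H: 8 × 421 = 3368
  C=C: 1 × 606 = 606
  O=O: 6 × 507 = 3042
  Σ(broken) = 7702 kJ
Bonds formed (products):
  C=O: 8 × 773 = 6184
  O–H: 8 × 481 = 3848
  Σ(formed) = 10032 kJ
ΔH = Σ(broken) − Σ(formed) = 7702 − 10032 = −2330 kJ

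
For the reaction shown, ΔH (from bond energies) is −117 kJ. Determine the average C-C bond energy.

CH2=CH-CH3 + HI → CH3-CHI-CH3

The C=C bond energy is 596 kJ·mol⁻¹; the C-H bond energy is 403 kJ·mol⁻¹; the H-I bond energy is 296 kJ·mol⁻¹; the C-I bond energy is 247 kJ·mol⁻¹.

D(C-C) ≈ 359 kJ/mol

Let D be the C-C bond energy.
Σ(broken) = 1×D + 6×403 + 1×596 + 1×296 = 3310 + D
Σ(formed) = 2×D + 7×403 + 1×247 = 3068 + 2D
ΔH = Σ(broken) − Σ(formed) = (3310 + D) − (3068 + 2D) = +242 − D
Setting this equal to −117 kJ gives D = 359 kJ/mol.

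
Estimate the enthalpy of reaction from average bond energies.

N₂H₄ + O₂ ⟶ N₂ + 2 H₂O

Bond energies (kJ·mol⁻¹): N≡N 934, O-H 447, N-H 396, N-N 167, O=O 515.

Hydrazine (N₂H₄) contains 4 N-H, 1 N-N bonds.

Bonds broken (reactants):
  N-H: 4 × 396 = 1584
  N-N: 1 × 167 = 167
  O=O: 1 × 515 = 515
  Σ(broken) = 2266 kJ
Bonds formed (products):
  N≡N: 1 × 934 = 934
  O-H: 4 × 447 = 1788
  Σ(formed) = 2722 kJ
ΔH = Σ(broken) − Σ(formed) = 2266 − 2722 = −456 kJ

ΔH ≈ −456 kJ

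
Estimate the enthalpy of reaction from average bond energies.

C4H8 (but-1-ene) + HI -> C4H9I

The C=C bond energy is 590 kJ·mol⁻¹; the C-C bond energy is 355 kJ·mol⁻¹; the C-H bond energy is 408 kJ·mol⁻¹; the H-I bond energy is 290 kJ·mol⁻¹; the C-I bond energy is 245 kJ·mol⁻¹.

Bonds broken (reactants):
  C-C: 2 × 355 = 710
  C-H: 8 × 408 = 3264
  C=C: 1 × 590 = 590
  H-I: 1 × 290 = 290
  Σ(broken) = 4854 kJ
Bonds formed (products):
  C-C: 3 × 355 = 1065
  C-H: 9 × 408 = 3672
  C-I: 1 × 245 = 245
  Σ(formed) = 4982 kJ
ΔH = Σ(broken) − Σ(formed) = 4854 − 4982 = −128 kJ

ΔH ≈ −128 kJ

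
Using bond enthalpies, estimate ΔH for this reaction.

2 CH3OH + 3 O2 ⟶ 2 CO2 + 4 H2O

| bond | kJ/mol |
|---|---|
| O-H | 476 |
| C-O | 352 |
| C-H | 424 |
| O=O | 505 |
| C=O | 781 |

Bonds broken (reactants):
  C-H: 6 × 424 = 2544
  C-O: 2 × 352 = 704
  O-H: 2 × 476 = 952
  O=O: 3 × 505 = 1515
  Σ(broken) = 5715 kJ
Bonds formed (products):
  C=O: 4 × 781 = 3124
  O-H: 8 × 476 = 3808
  Σ(formed) = 6932 kJ
ΔH = Σ(broken) − Σ(formed) = 5715 − 6932 = −1217 kJ

ΔH ≈ −1217 kJ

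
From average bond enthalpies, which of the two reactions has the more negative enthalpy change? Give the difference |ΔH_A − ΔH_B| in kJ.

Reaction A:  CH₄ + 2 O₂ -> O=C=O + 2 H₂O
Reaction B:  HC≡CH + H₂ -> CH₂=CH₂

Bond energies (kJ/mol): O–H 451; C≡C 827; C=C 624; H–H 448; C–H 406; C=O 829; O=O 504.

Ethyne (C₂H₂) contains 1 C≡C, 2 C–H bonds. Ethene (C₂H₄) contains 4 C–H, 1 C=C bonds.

Reaction A:
  Bonds broken (reactants):
    C–H: 4 × 406 = 1624
    O=O: 2 × 504 = 1008
    Σ(broken) = 2632 kJ
  Bonds formed (products):
    C=O: 2 × 829 = 1658
    O–H: 4 × 451 = 1804
    Σ(formed) = 3462 kJ
  ΔH_A = 2632 − 3462 = −830 kJ
Reaction B:
  Bonds broken (reactants):
    C≡C: 1 × 827 = 827
    C–H: 2 × 406 = 812
    H–H: 1 × 448 = 448
    Σ(broken) = 2087 kJ
  Bonds formed (products):
    C–H: 4 × 406 = 1624
    C=C: 1 × 624 = 624
    Σ(formed) = 2248 kJ
  ΔH_B = 2087 − 2248 = −161 kJ
ΔH_A − ΔH_B = −669 kJ, so reaction A has the more negative ΔH; |ΔH_A − ΔH_B| = 669 kJ.

Reaction A, by 669 kJ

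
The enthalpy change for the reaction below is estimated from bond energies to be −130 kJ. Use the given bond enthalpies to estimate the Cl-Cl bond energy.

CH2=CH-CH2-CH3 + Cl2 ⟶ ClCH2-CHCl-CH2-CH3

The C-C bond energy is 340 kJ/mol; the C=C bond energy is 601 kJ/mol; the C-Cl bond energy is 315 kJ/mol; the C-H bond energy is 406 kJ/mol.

Let D be the Cl-Cl bond energy.
Σ(broken) = 2×340 + 8×406 + 1×601 + 1×D = 4529 + D
Σ(formed) = 3×340 + 2×315 + 8×406 = 4898
ΔH = Σ(broken) − Σ(formed) = (4529 + D) − (4898) = −369 + D
Setting this equal to −130 kJ gives D = 239 kJ/mol.

D(Cl-Cl) ≈ 239 kJ/mol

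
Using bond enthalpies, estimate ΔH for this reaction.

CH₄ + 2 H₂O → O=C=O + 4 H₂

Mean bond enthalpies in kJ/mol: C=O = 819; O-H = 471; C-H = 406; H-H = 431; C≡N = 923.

ΔH ≈ +146 kJ

Bonds broken (reactants):
  C-H: 4 × 406 = 1624
  O-H: 4 × 471 = 1884
  Σ(broken) = 3508 kJ
Bonds formed (products):
  C=O: 2 × 819 = 1638
  H-H: 4 × 431 = 1724
  Σ(formed) = 3362 kJ
ΔH = Σ(broken) − Σ(formed) = 3508 − 3362 = +146 kJ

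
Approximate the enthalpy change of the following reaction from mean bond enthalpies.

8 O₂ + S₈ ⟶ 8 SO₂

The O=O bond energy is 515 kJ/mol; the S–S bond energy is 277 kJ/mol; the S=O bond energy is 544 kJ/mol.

ΔH ≈ −2368 kJ

Bonds broken (reactants):
  O=O: 8 × 515 = 4120
  S–S: 8 × 277 = 2216
  Σ(broken) = 6336 kJ
Bonds formed (products):
  S=O: 16 × 544 = 8704
  Σ(formed) = 8704 kJ
ΔH = Σ(broken) − Σ(formed) = 6336 − 8704 = −2368 kJ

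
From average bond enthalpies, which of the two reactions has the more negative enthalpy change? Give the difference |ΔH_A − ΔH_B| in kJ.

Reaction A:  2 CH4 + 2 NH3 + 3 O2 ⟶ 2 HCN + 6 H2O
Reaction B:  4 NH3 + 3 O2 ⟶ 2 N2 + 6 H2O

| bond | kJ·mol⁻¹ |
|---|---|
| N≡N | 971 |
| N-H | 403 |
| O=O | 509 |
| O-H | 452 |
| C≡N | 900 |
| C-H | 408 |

Reaction A:
  Bonds broken (reactants):
    C-H: 8 × 408 = 3264
    N-H: 6 × 403 = 2418
    O=O: 3 × 509 = 1527
    Σ(broken) = 7209 kJ
  Bonds formed (products):
    C≡N: 2 × 900 = 1800
    C-H: 2 × 408 = 816
    O-H: 12 × 452 = 5424
    Σ(formed) = 8040 kJ
  ΔH_A = 7209 − 8040 = −831 kJ
Reaction B:
  Bonds broken (reactants):
    N-H: 12 × 403 = 4836
    O=O: 3 × 509 = 1527
    Σ(broken) = 6363 kJ
  Bonds formed (products):
    N≡N: 2 × 971 = 1942
    O-H: 12 × 452 = 5424
    Σ(formed) = 7366 kJ
  ΔH_B = 6363 − 7366 = −1003 kJ
ΔH_A − ΔH_B = +172 kJ, so reaction B has the more negative ΔH; |ΔH_A − ΔH_B| = 172 kJ.

Reaction B, by 172 kJ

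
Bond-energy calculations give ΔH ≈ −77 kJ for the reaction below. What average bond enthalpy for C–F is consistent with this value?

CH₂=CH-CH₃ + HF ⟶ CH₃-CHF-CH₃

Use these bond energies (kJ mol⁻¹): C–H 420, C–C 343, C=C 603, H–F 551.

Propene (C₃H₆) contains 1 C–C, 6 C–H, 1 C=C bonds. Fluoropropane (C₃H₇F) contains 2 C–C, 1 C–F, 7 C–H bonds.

D(C–F) ≈ 468 kJ/mol

Let D be the C–F bond energy.
Σ(broken) = 1×343 + 6×420 + 1×603 + 1×551 = 4017
Σ(formed) = 2×343 + 1×D + 7×420 = 3626 + D
ΔH = Σ(broken) − Σ(formed) = (4017) − (3626 + D) = +391 − D
Setting this equal to −77 kJ gives D = 468 kJ/mol.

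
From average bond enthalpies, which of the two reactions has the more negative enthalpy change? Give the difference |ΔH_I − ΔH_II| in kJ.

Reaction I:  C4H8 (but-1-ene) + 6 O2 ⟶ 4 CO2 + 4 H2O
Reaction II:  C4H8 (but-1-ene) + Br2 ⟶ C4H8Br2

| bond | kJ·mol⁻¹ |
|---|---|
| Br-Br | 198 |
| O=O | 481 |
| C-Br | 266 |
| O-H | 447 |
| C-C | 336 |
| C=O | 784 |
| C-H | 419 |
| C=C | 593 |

Reaction I:
  Bonds broken (reactants):
    C-C: 2 × 336 = 672
    C-H: 8 × 419 = 3352
    C=C: 1 × 593 = 593
    O=O: 6 × 481 = 2886
    Σ(broken) = 7503 kJ
  Bonds formed (products):
    C=O: 8 × 784 = 6272
    O-H: 8 × 447 = 3576
    Σ(formed) = 9848 kJ
  ΔH_I = 7503 − 9848 = −2345 kJ
Reaction II:
  Bonds broken (reactants):
    Br-Br: 1 × 198 = 198
    C-C: 2 × 336 = 672
    C-H: 8 × 419 = 3352
    C=C: 1 × 593 = 593
    Σ(broken) = 4815 kJ
  Bonds formed (products):
    C-Br: 2 × 266 = 532
    C-C: 3 × 336 = 1008
    C-H: 8 × 419 = 3352
    Σ(formed) = 4892 kJ
  ΔH_II = 4815 − 4892 = −77 kJ
ΔH_I − ΔH_II = −2268 kJ, so reaction I has the more negative ΔH; |ΔH_I − ΔH_II| = 2268 kJ.

Reaction I, by 2268 kJ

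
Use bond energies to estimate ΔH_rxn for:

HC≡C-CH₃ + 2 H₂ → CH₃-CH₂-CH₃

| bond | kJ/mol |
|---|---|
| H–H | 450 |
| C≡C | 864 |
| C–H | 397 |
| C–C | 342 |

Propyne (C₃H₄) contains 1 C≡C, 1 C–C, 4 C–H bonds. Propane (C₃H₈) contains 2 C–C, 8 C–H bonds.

ΔH ≈ −166 kJ

Bonds broken (reactants):
  C≡C: 1 × 864 = 864
  C–C: 1 × 342 = 342
  C–H: 4 × 397 = 1588
  H–H: 2 × 450 = 900
  Σ(broken) = 3694 kJ
Bonds formed (products):
  C–C: 2 × 342 = 684
  C–H: 8 × 397 = 3176
  Σ(formed) = 3860 kJ
ΔH = Σ(broken) − Σ(formed) = 3694 − 3860 = −166 kJ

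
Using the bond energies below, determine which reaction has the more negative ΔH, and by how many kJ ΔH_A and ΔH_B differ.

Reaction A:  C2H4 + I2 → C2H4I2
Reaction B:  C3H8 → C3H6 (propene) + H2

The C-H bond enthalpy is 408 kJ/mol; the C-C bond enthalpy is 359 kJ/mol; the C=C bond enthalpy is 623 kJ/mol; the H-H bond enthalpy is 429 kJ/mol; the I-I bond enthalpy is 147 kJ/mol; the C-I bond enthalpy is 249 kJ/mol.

Reaction A, by 210 kJ

Reaction A:
  Bonds broken (reactants):
    C-H: 4 × 408 = 1632
    C=C: 1 × 623 = 623
    I-I: 1 × 147 = 147
    Σ(broken) = 2402 kJ
  Bonds formed (products):
    C-C: 1 × 359 = 359
    C-H: 4 × 408 = 1632
    C-I: 2 × 249 = 498
    Σ(formed) = 2489 kJ
  ΔH_A = 2402 − 2489 = −87 kJ
Reaction B:
  Bonds broken (reactants):
    C-C: 2 × 359 = 718
    C-H: 8 × 408 = 3264
    Σ(broken) = 3982 kJ
  Bonds formed (products):
    C-C: 1 × 359 = 359
    C-H: 6 × 408 = 2448
    C=C: 1 × 623 = 623
    H-H: 1 × 429 = 429
    Σ(formed) = 3859 kJ
  ΔH_B = 3982 − 3859 = +123 kJ
ΔH_A − ΔH_B = −210 kJ, so reaction A has the more negative ΔH; |ΔH_A − ΔH_B| = 210 kJ.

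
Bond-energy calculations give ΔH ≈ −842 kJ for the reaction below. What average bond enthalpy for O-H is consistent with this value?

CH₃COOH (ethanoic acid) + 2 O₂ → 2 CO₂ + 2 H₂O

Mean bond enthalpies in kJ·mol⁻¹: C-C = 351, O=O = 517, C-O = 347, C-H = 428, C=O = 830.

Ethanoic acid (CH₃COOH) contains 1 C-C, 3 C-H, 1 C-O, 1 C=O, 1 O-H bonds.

D(O-H) ≈ 456 kJ/mol

Let D be the O-H bond energy.
Σ(broken) = 1×351 + 3×428 + 1×347 + 1×830 + 1×D + 2×517 = 3846 + D
Σ(formed) = 4×830 + 4×D = 3320 + 4D
ΔH = Σ(broken) − Σ(formed) = (3846 + D) − (3320 + 4D) = +526 − 3D
Setting this equal to −842 kJ gives 3D = 1368, so D = 456 kJ/mol.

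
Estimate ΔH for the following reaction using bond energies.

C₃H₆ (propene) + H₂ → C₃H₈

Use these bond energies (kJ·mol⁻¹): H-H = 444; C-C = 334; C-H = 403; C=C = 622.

ΔH ≈ −74 kJ

Bonds broken (reactants):
  C-C: 1 × 334 = 334
  C-H: 6 × 403 = 2418
  C=C: 1 × 622 = 622
  H-H: 1 × 444 = 444
  Σ(broken) = 3818 kJ
Bonds formed (products):
  C-C: 2 × 334 = 668
  C-H: 8 × 403 = 3224
  Σ(formed) = 3892 kJ
ΔH = Σ(broken) − Σ(formed) = 3818 − 3892 = −74 kJ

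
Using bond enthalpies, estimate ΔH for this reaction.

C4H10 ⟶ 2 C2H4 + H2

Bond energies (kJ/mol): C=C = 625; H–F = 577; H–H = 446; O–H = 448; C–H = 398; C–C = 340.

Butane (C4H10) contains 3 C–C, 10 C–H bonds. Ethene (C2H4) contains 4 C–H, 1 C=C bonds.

ΔH ≈ +120 kJ

Bonds broken (reactants):
  C–C: 3 × 340 = 1020
  C–H: 10 × 398 = 3980
  Σ(broken) = 5000 kJ
Bonds formed (products):
  C–H: 8 × 398 = 3184
  C=C: 2 × 625 = 1250
  H–H: 1 × 446 = 446
  Σ(formed) = 4880 kJ
ΔH = Σ(broken) − Σ(formed) = 5000 − 4880 = +120 kJ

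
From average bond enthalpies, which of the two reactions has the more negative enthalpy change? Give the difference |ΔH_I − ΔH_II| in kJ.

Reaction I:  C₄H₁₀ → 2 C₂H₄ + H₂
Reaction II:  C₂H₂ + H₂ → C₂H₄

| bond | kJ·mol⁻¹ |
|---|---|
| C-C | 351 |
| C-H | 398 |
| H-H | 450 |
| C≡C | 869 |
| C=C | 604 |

Reaction II, by 272 kJ

Reaction I:
  Bonds broken (reactants):
    C-C: 3 × 351 = 1053
    C-H: 10 × 398 = 3980
    Σ(broken) = 5033 kJ
  Bonds formed (products):
    C-H: 8 × 398 = 3184
    C=C: 2 × 604 = 1208
    H-H: 1 × 450 = 450
    Σ(formed) = 4842 kJ
  ΔH_I = 5033 − 4842 = +191 kJ
Reaction II:
  Bonds broken (reactants):
    C≡C: 1 × 869 = 869
    C-H: 2 × 398 = 796
    H-H: 1 × 450 = 450
    Σ(broken) = 2115 kJ
  Bonds formed (products):
    C-H: 4 × 398 = 1592
    C=C: 1 × 604 = 604
    Σ(formed) = 2196 kJ
  ΔH_II = 2115 − 2196 = −81 kJ
ΔH_I − ΔH_II = +272 kJ, so reaction II has the more negative ΔH; |ΔH_I − ΔH_II| = 272 kJ.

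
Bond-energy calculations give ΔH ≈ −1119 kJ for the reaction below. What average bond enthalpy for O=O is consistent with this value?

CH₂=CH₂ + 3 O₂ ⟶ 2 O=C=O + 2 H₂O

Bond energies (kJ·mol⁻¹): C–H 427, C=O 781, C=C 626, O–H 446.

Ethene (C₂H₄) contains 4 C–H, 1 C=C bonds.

D(O=O) ≈ 485 kJ/mol

Let D be the O=O bond energy.
Σ(broken) = 4×427 + 1×626 + 3×D = 2334 + 3D
Σ(formed) = 4×781 + 4×446 = 4908
ΔH = Σ(broken) − Σ(formed) = (2334 + 3D) − (4908) = −2574 + 3D
Setting this equal to −1119 kJ gives 3D = 1455, so D = 485 kJ/mol.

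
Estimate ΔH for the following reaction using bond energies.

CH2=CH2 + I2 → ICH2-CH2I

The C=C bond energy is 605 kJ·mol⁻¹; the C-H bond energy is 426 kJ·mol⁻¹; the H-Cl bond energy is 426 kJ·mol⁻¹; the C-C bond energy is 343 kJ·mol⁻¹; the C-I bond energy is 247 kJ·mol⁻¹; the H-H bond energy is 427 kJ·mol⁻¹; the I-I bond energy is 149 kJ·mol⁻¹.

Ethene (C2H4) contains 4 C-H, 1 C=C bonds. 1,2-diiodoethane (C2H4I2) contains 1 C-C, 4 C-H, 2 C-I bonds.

ΔH ≈ −83 kJ

Bonds broken (reactants):
  C-H: 4 × 426 = 1704
  C=C: 1 × 605 = 605
  I-I: 1 × 149 = 149
  Σ(broken) = 2458 kJ
Bonds formed (products):
  C-C: 1 × 343 = 343
  C-H: 4 × 426 = 1704
  C-I: 2 × 247 = 494
  Σ(formed) = 2541 kJ
ΔH = Σ(broken) − Σ(formed) = 2458 − 2541 = −83 kJ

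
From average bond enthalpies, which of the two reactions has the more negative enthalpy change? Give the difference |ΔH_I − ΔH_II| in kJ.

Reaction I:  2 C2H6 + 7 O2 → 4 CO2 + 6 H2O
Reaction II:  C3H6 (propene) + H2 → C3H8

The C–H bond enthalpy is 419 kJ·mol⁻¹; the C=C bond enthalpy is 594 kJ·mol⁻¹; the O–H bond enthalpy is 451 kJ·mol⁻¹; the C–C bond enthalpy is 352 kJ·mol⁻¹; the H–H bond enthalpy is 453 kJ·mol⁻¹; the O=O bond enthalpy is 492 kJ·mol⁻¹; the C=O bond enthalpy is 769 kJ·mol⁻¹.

Reaction I, by 2245 kJ

Reaction I:
  Bonds broken (reactants):
    C–C: 2 × 352 = 704
    C–H: 12 × 419 = 5028
    O=O: 7 × 492 = 3444
    Σ(broken) = 9176 kJ
  Bonds formed (products):
    C=O: 8 × 769 = 6152
    O–H: 12 × 451 = 5412
    Σ(formed) = 11564 kJ
  ΔH_I = 9176 − 11564 = −2388 kJ
Reaction II:
  Bonds broken (reactants):
    C–C: 1 × 352 = 352
    C–H: 6 × 419 = 2514
    C=C: 1 × 594 = 594
    H–H: 1 × 453 = 453
    Σ(broken) = 3913 kJ
  Bonds formed (products):
    C–C: 2 × 352 = 704
    C–H: 8 × 419 = 3352
    Σ(formed) = 4056 kJ
  ΔH_II = 3913 − 4056 = −143 kJ
ΔH_I − ΔH_II = −2245 kJ, so reaction I has the more negative ΔH; |ΔH_I − ΔH_II| = 2245 kJ.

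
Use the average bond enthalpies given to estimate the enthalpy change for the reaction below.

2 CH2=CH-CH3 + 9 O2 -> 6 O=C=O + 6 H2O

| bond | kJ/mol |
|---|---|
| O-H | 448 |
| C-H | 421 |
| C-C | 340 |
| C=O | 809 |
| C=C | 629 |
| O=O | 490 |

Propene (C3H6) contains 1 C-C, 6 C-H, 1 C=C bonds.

Bonds broken (reactants):
  C-C: 2 × 340 = 680
  C-H: 12 × 421 = 5052
  C=C: 2 × 629 = 1258
  O=O: 9 × 490 = 4410
  Σ(broken) = 11400 kJ
Bonds formed (products):
  C=O: 12 × 809 = 9708
  O-H: 12 × 448 = 5376
  Σ(formed) = 15084 kJ
ΔH = Σ(broken) − Σ(formed) = 11400 − 15084 = −3684 kJ

ΔH ≈ −3684 kJ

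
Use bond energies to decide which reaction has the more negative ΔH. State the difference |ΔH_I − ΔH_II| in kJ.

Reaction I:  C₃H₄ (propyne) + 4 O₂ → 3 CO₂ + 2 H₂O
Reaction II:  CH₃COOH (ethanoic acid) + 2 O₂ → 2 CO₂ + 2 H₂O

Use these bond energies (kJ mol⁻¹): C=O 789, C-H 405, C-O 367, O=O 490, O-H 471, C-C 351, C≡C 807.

Reaction I:
  Bonds broken (reactants):
    C≡C: 1 × 807 = 807
    C-C: 1 × 351 = 351
    C-H: 4 × 405 = 1620
    O=O: 4 × 490 = 1960
    Σ(broken) = 4738 kJ
  Bonds formed (products):
    C=O: 6 × 789 = 4734
    O-H: 4 × 471 = 1884
    Σ(formed) = 6618 kJ
  ΔH_I = 4738 − 6618 = −1880 kJ
Reaction II:
  Bonds broken (reactants):
    C-C: 1 × 351 = 351
    C-H: 3 × 405 = 1215
    C-O: 1 × 367 = 367
    C=O: 1 × 789 = 789
    O-H: 1 × 471 = 471
    O=O: 2 × 490 = 980
    Σ(broken) = 4173 kJ
  Bonds formed (products):
    C=O: 4 × 789 = 3156
    O-H: 4 × 471 = 1884
    Σ(formed) = 5040 kJ
  ΔH_II = 4173 − 5040 = −867 kJ
ΔH_I − ΔH_II = −1013 kJ, so reaction I has the more negative ΔH; |ΔH_I − ΔH_II| = 1013 kJ.

Reaction I, by 1013 kJ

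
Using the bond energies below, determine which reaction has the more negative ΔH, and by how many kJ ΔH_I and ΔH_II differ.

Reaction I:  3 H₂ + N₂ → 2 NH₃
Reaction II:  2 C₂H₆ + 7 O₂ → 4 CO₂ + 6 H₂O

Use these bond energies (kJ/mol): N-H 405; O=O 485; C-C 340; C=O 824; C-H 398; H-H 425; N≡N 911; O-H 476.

Reaction I:
  Bonds broken (reactants):
    H-H: 3 × 425 = 1275
    N≡N: 1 × 911 = 911
    Σ(broken) = 2186 kJ
  Bonds formed (products):
    N-H: 6 × 405 = 2430
    Σ(formed) = 2430 kJ
  ΔH_I = 2186 − 2430 = −244 kJ
Reaction II:
  Bonds broken (reactants):
    C-C: 2 × 340 = 680
    C-H: 12 × 398 = 4776
    O=O: 7 × 485 = 3395
    Σ(broken) = 8851 kJ
  Bonds formed (products):
    C=O: 8 × 824 = 6592
    O-H: 12 × 476 = 5712
    Σ(formed) = 12304 kJ
  ΔH_II = 8851 − 12304 = −3453 kJ
ΔH_I − ΔH_II = +3209 kJ, so reaction II has the more negative ΔH; |ΔH_I − ΔH_II| = 3209 kJ.

Reaction II, by 3209 kJ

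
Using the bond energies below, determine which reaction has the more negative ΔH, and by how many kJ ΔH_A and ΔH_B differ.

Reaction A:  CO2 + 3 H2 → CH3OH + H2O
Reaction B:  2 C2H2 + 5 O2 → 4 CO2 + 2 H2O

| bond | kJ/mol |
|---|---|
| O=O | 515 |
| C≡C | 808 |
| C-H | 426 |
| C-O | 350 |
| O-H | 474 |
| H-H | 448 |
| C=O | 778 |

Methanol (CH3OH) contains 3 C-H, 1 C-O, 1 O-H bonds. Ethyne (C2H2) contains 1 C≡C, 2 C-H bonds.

Reaction A:
  Bonds broken (reactants):
    C=O: 2 × 778 = 1556
    H-H: 3 × 448 = 1344
    Σ(broken) = 2900 kJ
  Bonds formed (products):
    C-H: 3 × 426 = 1278
    C-O: 1 × 350 = 350
    O-H: 3 × 474 = 1422
    Σ(formed) = 3050 kJ
  ΔH_A = 2900 − 3050 = −150 kJ
Reaction B:
  Bonds broken (reactants):
    C≡C: 2 × 808 = 1616
    C-H: 4 × 426 = 1704
    O=O: 5 × 515 = 2575
    Σ(broken) = 5895 kJ
  Bonds formed (products):
    C=O: 8 × 778 = 6224
    O-H: 4 × 474 = 1896
    Σ(formed) = 8120 kJ
  ΔH_B = 5895 − 8120 = −2225 kJ
ΔH_A − ΔH_B = +2075 kJ, so reaction B has the more negative ΔH; |ΔH_A − ΔH_B| = 2075 kJ.

Reaction B, by 2075 kJ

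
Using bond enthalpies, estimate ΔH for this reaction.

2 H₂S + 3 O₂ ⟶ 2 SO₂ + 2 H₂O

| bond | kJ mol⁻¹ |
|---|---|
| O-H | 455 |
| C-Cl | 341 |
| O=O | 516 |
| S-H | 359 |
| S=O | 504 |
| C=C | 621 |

ΔH ≈ −852 kJ

Bonds broken (reactants):
  O=O: 3 × 516 = 1548
  S-H: 4 × 359 = 1436
  Σ(broken) = 2984 kJ
Bonds formed (products):
  O-H: 4 × 455 = 1820
  S=O: 4 × 504 = 2016
  Σ(formed) = 3836 kJ
ΔH = Σ(broken) − Σ(formed) = 2984 − 3836 = −852 kJ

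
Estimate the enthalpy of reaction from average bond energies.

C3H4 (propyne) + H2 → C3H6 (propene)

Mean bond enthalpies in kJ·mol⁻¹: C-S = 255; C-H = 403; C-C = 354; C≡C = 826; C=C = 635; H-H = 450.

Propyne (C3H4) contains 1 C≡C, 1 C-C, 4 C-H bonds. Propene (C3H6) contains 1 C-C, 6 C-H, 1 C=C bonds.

Bonds broken (reactants):
  C≡C: 1 × 826 = 826
  C-C: 1 × 354 = 354
  C-H: 4 × 403 = 1612
  H-H: 1 × 450 = 450
  Σ(broken) = 3242 kJ
Bonds formed (products):
  C-C: 1 × 354 = 354
  C-H: 6 × 403 = 2418
  C=C: 1 × 635 = 635
  Σ(formed) = 3407 kJ
ΔH = Σ(broken) − Σ(formed) = 3242 − 3407 = −165 kJ

ΔH ≈ −165 kJ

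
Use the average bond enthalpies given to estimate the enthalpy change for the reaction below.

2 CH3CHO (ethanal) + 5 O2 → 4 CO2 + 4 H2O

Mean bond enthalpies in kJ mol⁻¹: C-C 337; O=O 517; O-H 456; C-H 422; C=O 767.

ΔH ≈ −1615 kJ

Bonds broken (reactants):
  C-C: 2 × 337 = 674
  C-H: 8 × 422 = 3376
  C=O: 2 × 767 = 1534
  O=O: 5 × 517 = 2585
  Σ(broken) = 8169 kJ
Bonds formed (products):
  C=O: 8 × 767 = 6136
  O-H: 8 × 456 = 3648
  Σ(formed) = 9784 kJ
ΔH = Σ(broken) − Σ(formed) = 8169 − 9784 = −1615 kJ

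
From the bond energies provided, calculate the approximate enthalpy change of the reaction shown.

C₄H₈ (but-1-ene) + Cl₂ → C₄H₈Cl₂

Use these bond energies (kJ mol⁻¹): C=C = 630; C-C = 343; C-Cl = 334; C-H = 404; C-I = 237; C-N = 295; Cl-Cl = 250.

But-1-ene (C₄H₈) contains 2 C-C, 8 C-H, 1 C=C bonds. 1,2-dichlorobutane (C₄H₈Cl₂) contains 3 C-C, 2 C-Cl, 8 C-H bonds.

ΔH ≈ −131 kJ

Bonds broken (reactants):
  C-C: 2 × 343 = 686
  C-H: 8 × 404 = 3232
  C=C: 1 × 630 = 630
  Cl-Cl: 1 × 250 = 250
  Σ(broken) = 4798 kJ
Bonds formed (products):
  C-C: 3 × 343 = 1029
  C-Cl: 2 × 334 = 668
  C-H: 8 × 404 = 3232
  Σ(formed) = 4929 kJ
ΔH = Σ(broken) − Σ(formed) = 4798 − 4929 = −131 kJ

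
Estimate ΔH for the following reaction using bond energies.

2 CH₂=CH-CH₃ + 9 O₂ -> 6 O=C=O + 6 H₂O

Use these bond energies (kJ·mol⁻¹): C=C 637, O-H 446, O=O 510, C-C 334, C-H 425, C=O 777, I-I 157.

Bonds broken (reactants):
  C-C: 2 × 334 = 668
  C-H: 12 × 425 = 5100
  C=C: 2 × 637 = 1274
  O=O: 9 × 510 = 4590
  Σ(broken) = 11632 kJ
Bonds formed (products):
  C=O: 12 × 777 = 9324
  O-H: 12 × 446 = 5352
  Σ(formed) = 14676 kJ
ΔH = Σ(broken) − Σ(formed) = 11632 − 14676 = −3044 kJ

ΔH ≈ −3044 kJ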